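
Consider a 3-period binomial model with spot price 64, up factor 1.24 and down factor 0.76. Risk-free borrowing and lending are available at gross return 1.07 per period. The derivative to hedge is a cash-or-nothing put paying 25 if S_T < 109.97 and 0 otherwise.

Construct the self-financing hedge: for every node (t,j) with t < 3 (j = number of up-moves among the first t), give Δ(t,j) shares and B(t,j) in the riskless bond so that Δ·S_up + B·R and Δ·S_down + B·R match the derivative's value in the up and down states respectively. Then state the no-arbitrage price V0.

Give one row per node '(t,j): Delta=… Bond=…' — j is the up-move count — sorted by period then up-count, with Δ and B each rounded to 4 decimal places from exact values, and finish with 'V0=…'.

(0,0): Delta=-0.2965 Bond=33.8847
(1,0): Delta=0.0000 Bond=21.8360
(1,1): Delta=-0.3961 Bond=44.1648
(2,0): Delta=0.0000 Bond=23.3645
(2,1): Delta=0.0000 Bond=23.3645
(2,2): Delta=-0.5293 Bond=60.3583
V0=14.9101

The replicating-portfolio and risk-neutral prices coincide; use p* = (1.07−0.76)/(1.24−0.76) = 0.6458 for the latter.
Terminal values V(3,·): V(3,0)=25.0000, V(3,1)=25.0000, V(3,2)=25.0000, V(3,3)=0.0000
Node (2,0) S=36.9664: V=(p*·25.0000+(1−p*)·25.0000)/1.07=23.3645; Δ=(25.0000−25.0000)/(45.8383−28.0945)=0.0000; B=V−Δ·S=23.3645
Node (2,1) S=60.3136: V=(p*·25.0000+(1−p*)·25.0000)/1.07=23.3645; Δ=(25.0000−25.0000)/(74.7889−45.8383)=0.0000; B=V−Δ·S=23.3645
Node (2,2) S=98.4064: V=(p*·0.0000+(1−p*)·25.0000)/1.07=8.2749; Δ=(0.0000−25.0000)/(122.0239−74.7889)=-0.5293; B=V−Δ·S=60.3583
Node (1,0) S=48.6400: V=(p*·23.3645+(1−p*)·23.3645)/1.07=21.8360; Δ=(23.3645−23.3645)/(60.3136−36.9664)=0.0000; B=V−Δ·S=21.8360
Node (1,1) S=79.3600: V=(p*·8.2749+(1−p*)·23.3645)/1.07=12.7282; Δ=(8.2749−23.3645)/(98.4064−60.3136)=-0.3961; B=V−Δ·S=44.1648
Node (0,0) S=64.0000: V=(p*·12.7282+(1−p*)·21.8360)/1.07=14.9101; Δ=(12.7282−21.8360)/(79.3600−48.6400)=-0.2965; B=V−Δ·S=33.8847
The time-0 hedge costs 14.9101, which is the no-arbitrage price.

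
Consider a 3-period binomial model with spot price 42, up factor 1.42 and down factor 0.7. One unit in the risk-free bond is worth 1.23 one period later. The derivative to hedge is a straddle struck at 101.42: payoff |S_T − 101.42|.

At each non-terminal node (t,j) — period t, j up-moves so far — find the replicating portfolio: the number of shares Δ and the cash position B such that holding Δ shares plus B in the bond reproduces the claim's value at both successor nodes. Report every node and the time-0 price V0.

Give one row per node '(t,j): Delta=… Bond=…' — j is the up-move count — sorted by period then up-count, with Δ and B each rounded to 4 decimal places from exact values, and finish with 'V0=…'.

(0,0): Delta=-0.5538 Bond=43.8354
(1,0): Delta=-1.0000 Bond=67.0368
(1,1): Delta=-0.4749 Bond=49.2144
(2,0): Delta=-1.0000 Bond=82.4553
(2,1): Delta=-1.0000 Bond=82.4553
(2,2): Delta=-0.3821 Bond=52.6751
V0=20.5772

Since d<R<u, set p* = (R−d)/(u−d) = 0.7361; price each node as the discounted p*-expectation of its children.
At expiry t=3: V(3,0)=87.0140, V(3,1)=72.1964, V(3,2)=42.1378, V(3,3)=18.8381
Node (2,0) S=20.5800: V=(p*·72.1964+(1−p*)·87.0140)/1.23=61.8753; Δ=(72.1964−87.0140)/(29.2236−14.4060)=-1.0000; B=V−Δ·S=82.4553
Node (2,1) S=41.7480: V=(p*·42.1378+(1−p*)·72.1964)/1.23=40.7073; Δ=(42.1378−72.1964)/(59.2822−29.2236)=-1.0000; B=V−Δ·S=82.4553
Node (2,2) S=84.6888: V=(p*·18.8381+(1−p*)·42.1378)/1.23=20.3143; Δ=(18.8381−42.1378)/(120.2581−59.2822)=-0.3821; B=V−Δ·S=52.6751
Node (1,0) S=29.4000: V=(p*·40.7073+(1−p*)·61.8753)/1.23=37.6368; Δ=(40.7073−61.8753)/(41.7480−20.5800)=-1.0000; B=V−Δ·S=67.0368
Node (1,1) S=59.6400: V=(p*·20.3143+(1−p*)·40.7073)/1.23=20.8909; Δ=(20.3143−40.7073)/(84.6888−41.7480)=-0.4749; B=V−Δ·S=49.2144
Node (0,0) S=42.0000: V=(p*·20.8909+(1−p*)·37.6368)/1.23=20.5772; Δ=(20.8909−37.6368)/(59.6400−29.4000)=-0.5538; B=V−Δ·S=43.8354
Self-financing check: at every node Δ·S+B equals the discounted successor values.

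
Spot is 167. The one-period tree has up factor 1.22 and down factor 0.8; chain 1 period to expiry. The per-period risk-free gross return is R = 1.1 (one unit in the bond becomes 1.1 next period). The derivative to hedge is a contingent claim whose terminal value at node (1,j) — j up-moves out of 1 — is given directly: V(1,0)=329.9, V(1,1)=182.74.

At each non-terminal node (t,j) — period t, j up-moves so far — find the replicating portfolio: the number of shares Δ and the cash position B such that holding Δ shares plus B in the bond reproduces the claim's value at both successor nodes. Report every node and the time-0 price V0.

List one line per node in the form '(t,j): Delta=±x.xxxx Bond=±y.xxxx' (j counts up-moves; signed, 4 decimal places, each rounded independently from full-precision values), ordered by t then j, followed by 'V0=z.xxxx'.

Since d<R<u, set p* = (R−d)/(u−d) = 0.7143; price each node as the discounted p*-expectation of its children.
Payoff layer (t=1): V(1,0)=329.9000, V(1,1)=182.7400
(0,0): S=167.0000. Δ = (V_up−V_dn)/(S_up−S_dn) = (182.7400−329.9000)/(203.7400−133.6000) = -2.0981. V = [p*·182.7400 + (1−p*)·329.9000]/1.1 = 204.3506. B = V − Δ·S = 554.7316.
Self-financing check: at every node Δ·S+B equals the discounted successor values.

(0,0): Delta=-2.0981 Bond=554.7316
V0=204.3506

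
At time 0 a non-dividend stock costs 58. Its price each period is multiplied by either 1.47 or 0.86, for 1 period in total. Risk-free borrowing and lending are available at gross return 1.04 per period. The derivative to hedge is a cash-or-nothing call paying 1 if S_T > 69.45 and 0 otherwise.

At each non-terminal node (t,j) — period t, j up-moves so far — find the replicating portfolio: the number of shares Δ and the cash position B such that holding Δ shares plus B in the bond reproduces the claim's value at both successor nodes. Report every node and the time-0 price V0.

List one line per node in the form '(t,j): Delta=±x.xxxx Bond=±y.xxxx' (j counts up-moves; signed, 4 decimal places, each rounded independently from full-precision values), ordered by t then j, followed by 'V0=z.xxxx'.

(0,0): Delta=0.0283 Bond=-1.3556
V0=0.2837

The replicating-portfolio and risk-neutral prices coincide; use p* = (1.04−0.86)/(1.47−0.86) = 0.2951 for the latter.
Payoff layer (t=1): V(1,0)=0.0000, V(1,1)=1.0000
Node (0,0) S=58.0000: V=(p*·1.0000+(1−p*)·0.0000)/1.04=0.2837; Δ=(1.0000−0.0000)/(85.2600−49.8800)=0.0283; B=V−Δ·S=-1.3556
The time-0 hedge costs 0.2837, which is the no-arbitrage price.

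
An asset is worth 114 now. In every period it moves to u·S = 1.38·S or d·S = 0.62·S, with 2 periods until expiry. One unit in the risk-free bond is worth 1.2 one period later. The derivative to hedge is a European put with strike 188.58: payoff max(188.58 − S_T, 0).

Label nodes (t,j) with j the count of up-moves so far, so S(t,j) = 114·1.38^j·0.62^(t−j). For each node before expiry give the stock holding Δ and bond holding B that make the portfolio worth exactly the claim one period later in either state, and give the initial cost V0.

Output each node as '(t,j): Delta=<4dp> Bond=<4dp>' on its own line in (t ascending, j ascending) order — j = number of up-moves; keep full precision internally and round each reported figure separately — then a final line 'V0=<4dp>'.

(0,0): Delta=-0.7906 Bond=118.6272
(1,0): Delta=-1.0000 Bond=157.1500
(1,1): Delta=-0.7615 Bond=137.7603
V0=28.4939

No-arbitrage ⇒ martingale measure with p* = (R−d)/(u−d) = 0.7632.
Terminal values V(2,·): V(2,0)=144.7584, V(2,1)=91.0416, V(2,2)=0.0000
(1,0): S=70.6800. Δ = (V_up−V_dn)/(S_up−S_dn) = (91.0416−144.7584)/(97.5384−43.8216) = -1.0000. V = [p*·91.0416 + (1−p*)·144.7584]/1.2 = 86.4700. B = V − Δ·S = 157.1500.
(1,1): S=157.3200. Δ = (V_up−V_dn)/(S_up−S_dn) = (0.0000−91.0416)/(217.1016−97.5384) = -0.7615. V = [p*·0.0000 + (1−p*)·91.0416]/1.2 = 17.9687. B = V − Δ·S = 137.7603.
(0,0): S=114.0000. Δ = (V_up−V_dn)/(S_up−S_dn) = (17.9687−86.4700)/(157.3200−70.6800) = -0.7906. V = [p*·17.9687 + (1−p*)·86.4700]/1.2 = 28.4939. B = V − Δ·S = 118.6272.
Check: Δ(0,0)·S0 + B(0,0) = 28.4939 = V0.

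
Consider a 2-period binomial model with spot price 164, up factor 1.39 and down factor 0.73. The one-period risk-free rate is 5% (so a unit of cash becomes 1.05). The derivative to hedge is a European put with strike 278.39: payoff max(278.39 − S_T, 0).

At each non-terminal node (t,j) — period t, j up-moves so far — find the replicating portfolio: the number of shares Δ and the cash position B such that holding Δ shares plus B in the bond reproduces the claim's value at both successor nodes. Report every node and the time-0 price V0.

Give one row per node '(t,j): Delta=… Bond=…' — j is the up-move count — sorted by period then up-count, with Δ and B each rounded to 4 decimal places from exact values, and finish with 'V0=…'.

Risk-neutral probability p* = (R−d)/(u−d) = (1.05−0.73)/(1.39−0.73) = 0.4848.
Payoff layer (t=2): V(2,0)=190.9944, V(2,1)=111.9792, V(2,2)=0.0000
(1,0): S=119.7200. Δ = (V_up−V_dn)/(S_up−S_dn) = (111.9792−190.9944)/(166.4108−87.3956) = -1.0000. V = [p*·111.9792 + (1−p*)·190.9944]/1.05 = 145.4133. B = V − Δ·S = 265.1333.
(1,1): S=227.9600. Δ = (V_up−V_dn)/(S_up−S_dn) = (0.0000−111.9792)/(316.8644−166.4108) = -0.7443. V = [p*·0.0000 + (1−p*)·111.9792]/1.05 = 54.9393. B = V − Δ·S = 224.6047.
(0,0): S=164.0000. Δ = (V_up−V_dn)/(S_up−S_dn) = (54.9393−145.4133)/(227.9600−119.7200) = -0.8359. V = [p*·54.9393 + (1−p*)·145.4133]/1.05 = 96.7116. B = V − Δ·S = 233.7934.
Self-financing check: at every node Δ·S+B equals the discounted successor values.

(0,0): Delta=-0.8359 Bond=233.7934
(1,0): Delta=-1.0000 Bond=265.1333
(1,1): Delta=-0.7443 Bond=224.6047
V0=96.7116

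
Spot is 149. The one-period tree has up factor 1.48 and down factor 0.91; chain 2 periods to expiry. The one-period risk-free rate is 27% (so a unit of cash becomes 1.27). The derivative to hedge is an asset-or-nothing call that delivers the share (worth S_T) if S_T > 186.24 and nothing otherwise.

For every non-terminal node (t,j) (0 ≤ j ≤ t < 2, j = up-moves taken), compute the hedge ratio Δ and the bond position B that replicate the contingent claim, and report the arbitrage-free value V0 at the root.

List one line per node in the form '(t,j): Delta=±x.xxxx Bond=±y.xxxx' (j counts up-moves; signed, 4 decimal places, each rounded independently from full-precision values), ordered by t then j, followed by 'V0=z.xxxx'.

Since d<R<u, set p* = (R−d)/(u−d) = 0.6316; price each node as the discounted p*-expectation of its children.
Terminal values V(2,·): V(2,0)=0.0000, V(2,1)=200.6732, V(2,2)=326.3696
(1,0): S=135.5900. Δ = (V_up−V_dn)/(S_up−S_dn) = (200.6732−0.0000)/(200.6732−123.3869) = 2.5965. V = [p*·200.6732 + (1−p*)·0.0000]/1.27 = 99.7960. B = V − Δ·S = -252.2622.
(1,1): S=220.5200. Δ = (V_up−V_dn)/(S_up−S_dn) = (326.3696−200.6732)/(326.3696−200.6732) = 1.0000. V = [p*·326.3696 + (1−p*)·200.6732]/1.27 = 220.5200. B = V − Δ·S = 0.0000.
(0,0): S=149.0000. Δ = (V_up−V_dn)/(S_up−S_dn) = (220.5200−99.7960)/(220.5200−135.5900) = 1.4215. V = [p*·220.5200 + (1−p*)·99.7960]/1.27 = 138.6163. B = V − Δ·S = -73.1801.
Each (Δ,B) replicates both successor values, so the strategy is self-financing and V0 is arbitrage-free.

(0,0): Delta=1.4215 Bond=-73.1801
(1,0): Delta=2.5965 Bond=-252.2622
(1,1): Delta=1.0000 Bond=0.0000
V0=138.6163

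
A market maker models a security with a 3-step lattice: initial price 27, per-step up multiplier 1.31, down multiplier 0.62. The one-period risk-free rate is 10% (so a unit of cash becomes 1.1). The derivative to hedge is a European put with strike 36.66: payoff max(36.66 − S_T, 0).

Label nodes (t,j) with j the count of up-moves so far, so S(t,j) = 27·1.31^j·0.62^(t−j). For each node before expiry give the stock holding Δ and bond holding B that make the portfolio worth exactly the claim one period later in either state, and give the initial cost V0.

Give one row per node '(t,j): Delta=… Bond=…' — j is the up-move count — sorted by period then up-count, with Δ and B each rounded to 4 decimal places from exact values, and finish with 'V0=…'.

(0,0): Delta=-0.4839 Bond=19.6898
(1,0): Delta=-1.0000 Bond=30.2975
(1,1): Delta=-0.3771 Bond=17.8794
(2,0): Delta=-1.0000 Bond=33.3273
(2,1): Delta=-1.0000 Bond=33.3273
(2,2): Delta=-0.2481 Bond=13.6911
V0=6.6232

Risk-neutral probability p* = (R−d)/(u−d) = (1.1−0.62)/(1.31−0.62) = 0.6957.
Terminal values V(3,·): V(3,0)=30.2251, V(3,1)=23.0638, V(3,2)=7.9325, V(3,3)=0.0000
  t=2,j=0: stock 10.3788 → up 13.5962 (V=23.0638), down 6.4349 (V=30.2251). Price 22.9485; hedge Δ=-1.0000, bond B=33.3273.
  t=2,j=1: stock 21.9294 → up 28.7275 (V=7.9325), down 13.5962 (V=23.0638). Price 11.3979; hedge Δ=-1.0000, bond B=33.3273.
  t=2,j=2: stock 46.3347 → up 60.6985 (V=0.0000), down 28.7275 (V=7.9325). Price 2.1948; hedge Δ=-0.2481, bond B=13.6911.
  t=1,j=0: stock 16.7400 → up 21.9294 (V=11.3979), down 10.3788 (V=22.9485). Price 13.5575; hedge Δ=-1.0000, bond B=30.2975.
  t=1,j=1: stock 35.3700 → up 46.3347 (V=2.1948), down 21.9294 (V=11.3979). Price 4.5416; hedge Δ=-0.3771, bond B=17.8794.
  t=0,j=0: stock 27.0000 → up 35.3700 (V=4.5416), down 16.7400 (V=13.5575). Price 6.6232; hedge Δ=-0.4839, bond B=19.6898.
Check: Δ(0,0)·S0 + B(0,0) = 6.6232 = V0.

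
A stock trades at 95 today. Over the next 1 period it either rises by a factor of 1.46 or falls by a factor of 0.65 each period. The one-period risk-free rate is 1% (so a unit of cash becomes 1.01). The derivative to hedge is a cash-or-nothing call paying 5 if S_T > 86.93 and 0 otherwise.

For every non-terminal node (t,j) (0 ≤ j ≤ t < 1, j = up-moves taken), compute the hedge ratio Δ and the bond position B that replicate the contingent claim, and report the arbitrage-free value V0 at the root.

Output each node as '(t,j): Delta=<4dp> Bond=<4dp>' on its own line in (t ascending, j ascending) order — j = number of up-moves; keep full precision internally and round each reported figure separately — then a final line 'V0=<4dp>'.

(0,0): Delta=0.0650 Bond=-3.9726
V0=2.2002

The replicating-portfolio and risk-neutral prices coincide; use p* = (1.01−0.65)/(1.46−0.65) = 0.4444 for the latter.
Payoff layer (t=1): V(1,0)=0.0000, V(1,1)=5.0000
  t=0,j=0: stock 95.0000 → up 138.7000 (V=5.0000), down 61.7500 (V=0.0000). Price 2.2002; hedge Δ=0.0650, bond B=-3.9726.
Each (Δ,B) replicates both successor values, so the strategy is self-financing and V0 is arbitrage-free.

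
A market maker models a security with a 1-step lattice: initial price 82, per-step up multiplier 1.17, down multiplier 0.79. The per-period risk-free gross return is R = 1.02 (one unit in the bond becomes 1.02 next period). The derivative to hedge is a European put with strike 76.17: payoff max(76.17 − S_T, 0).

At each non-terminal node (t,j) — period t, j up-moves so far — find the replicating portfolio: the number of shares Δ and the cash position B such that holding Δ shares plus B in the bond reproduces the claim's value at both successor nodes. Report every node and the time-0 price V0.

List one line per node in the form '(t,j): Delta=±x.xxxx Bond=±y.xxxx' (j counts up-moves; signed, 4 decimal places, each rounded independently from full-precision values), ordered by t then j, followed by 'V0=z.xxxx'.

The replicating-portfolio and risk-neutral prices coincide; use p* = (1.02−0.79)/(1.17−0.79) = 0.6053 for the latter.
Payoff layer (t=1): V(1,0)=11.3900, V(1,1)=0.0000
(0,0): S=82.0000. Δ = (V_up−V_dn)/(S_up−S_dn) = (0.0000−11.3900)/(95.9400−64.7800) = -0.3655. V = [p*·0.0000 + (1−p*)·11.3900]/1.02 = 4.4079. B = V − Δ·S = 34.3816.
Self-financing check: at every node Δ·S+B equals the discounted successor values.

(0,0): Delta=-0.3655 Bond=34.3816
V0=4.4079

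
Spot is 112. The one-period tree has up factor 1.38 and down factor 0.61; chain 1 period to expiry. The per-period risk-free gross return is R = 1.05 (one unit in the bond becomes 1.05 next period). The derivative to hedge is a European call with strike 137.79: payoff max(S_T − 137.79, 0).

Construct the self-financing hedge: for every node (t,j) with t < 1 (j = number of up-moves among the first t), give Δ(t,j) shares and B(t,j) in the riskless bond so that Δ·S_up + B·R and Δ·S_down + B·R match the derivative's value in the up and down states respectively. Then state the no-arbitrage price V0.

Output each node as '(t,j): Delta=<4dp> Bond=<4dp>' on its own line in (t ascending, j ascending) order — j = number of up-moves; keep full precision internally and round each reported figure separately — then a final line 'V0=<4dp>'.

Since d<R<u, set p* = (R−d)/(u−d) = 0.5714; price each node as the discounted p*-expectation of its children.
Terminal payoffs: V(1,0)=0.0000, V(1,1)=16.7700
Node (0,0) S=112.0000: V=(p*·16.7700+(1−p*)·0.0000)/1.05=9.1265; Δ=(16.7700−0.0000)/(154.5600−68.3200)=0.1945; B=V−Δ·S=-12.6527
Check: Δ(0,0)·S0 + B(0,0) = 9.1265 = V0.

(0,0): Delta=0.1945 Bond=-12.6527
V0=9.1265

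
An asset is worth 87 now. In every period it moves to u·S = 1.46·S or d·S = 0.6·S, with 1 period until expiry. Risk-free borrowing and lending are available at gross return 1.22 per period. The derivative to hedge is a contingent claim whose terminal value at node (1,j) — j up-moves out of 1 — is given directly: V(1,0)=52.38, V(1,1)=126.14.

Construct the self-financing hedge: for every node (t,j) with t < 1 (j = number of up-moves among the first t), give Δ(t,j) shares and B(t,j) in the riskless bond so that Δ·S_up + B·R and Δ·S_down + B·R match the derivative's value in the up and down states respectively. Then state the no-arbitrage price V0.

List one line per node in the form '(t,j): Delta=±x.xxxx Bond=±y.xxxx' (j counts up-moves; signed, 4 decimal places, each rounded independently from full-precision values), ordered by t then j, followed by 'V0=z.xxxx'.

(0,0): Delta=0.9858 Bond=0.7537
V0=86.5212

The replicating-portfolio and risk-neutral prices coincide; use p* = (1.22−0.6)/(1.46−0.6) = 0.7209 for the latter.
Terminal payoffs: V(1,0)=52.3800, V(1,1)=126.1400
(0,0): S=87.0000. Δ = (V_up−V_dn)/(S_up−S_dn) = (126.1400−52.3800)/(127.0200−52.2000) = 0.9858. V = [p*·126.1400 + (1−p*)·52.3800]/1.22 = 86.5212. B = V − Δ·S = 0.7537.
Self-financing check: at every node Δ·S+B equals the discounted successor values.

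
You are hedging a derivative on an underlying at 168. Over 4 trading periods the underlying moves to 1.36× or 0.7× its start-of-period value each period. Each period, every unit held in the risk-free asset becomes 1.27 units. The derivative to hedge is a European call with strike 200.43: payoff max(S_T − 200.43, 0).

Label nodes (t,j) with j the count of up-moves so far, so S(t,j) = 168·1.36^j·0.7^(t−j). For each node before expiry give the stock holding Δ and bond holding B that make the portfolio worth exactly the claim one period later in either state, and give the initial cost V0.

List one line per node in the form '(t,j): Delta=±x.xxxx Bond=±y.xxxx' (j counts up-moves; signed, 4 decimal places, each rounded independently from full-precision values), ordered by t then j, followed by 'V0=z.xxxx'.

No-arbitrage ⇒ martingale measure with p* = (R−d)/(u−d) = 0.8636.
Payoff layer (t=4): V(4,0)=0.0000, V(4,1)=0.0000, V(4,2)=0.0000, V(4,3)=95.3876, V(4,4)=374.3014
  t=3,j=0: stock 57.6240 → up 78.3686 (V=0.0000), down 40.3368 (V=0.0000). Price 0.0000; hedge Δ=0.0000, bond B=0.0000.
  t=3,j=1: stock 111.9552 → up 152.2591 (V=0.0000), down 78.3686 (V=0.0000). Price 0.0000; hedge Δ=0.0000, bond B=0.0000.
  t=3,j=2: stock 217.5130 → up 295.8176 (V=95.3876), down 152.2591 (V=0.0000). Price 64.8663; hedge Δ=0.6645, bond B=-79.6604.
  t=3,j=3: stock 422.5966 → up 574.7314 (V=374.3014), down 295.8176 (V=95.3876). Price 264.7777; hedge Δ=1.0000, bond B=-157.8189.
  t=2,j=0: stock 82.3200 → up 111.9552 (V=0.0000), down 57.6240 (V=0.0000). Price 0.0000; hedge Δ=0.0000, bond B=0.0000.
  t=2,j=1: stock 159.9360 → up 217.5130 (V=64.8663), down 111.9552 (V=0.0000). Price 44.1110; hedge Δ=0.6145, bond B=-54.1713.
  t=2,j=2: stock 310.7328 → up 422.5966 (V=264.7777), down 217.5130 (V=64.8663). Price 187.0213; hedge Δ=0.9748, bond B=-115.8747.
  t=1,j=0: stock 117.6000 → up 159.9360 (V=44.1110), down 82.3200 (V=0.0000). Price 29.9967; hedge Δ=0.5683, bond B=-36.8381.
  t=1,j=1: stock 228.4800 → up 310.7328 (V=187.0213), down 159.9360 (V=44.1110). Price 131.9162; hedge Δ=0.9477, bond B=-84.6147.
  t=0,j=0: stock 168.0000 → up 228.4800 (V=131.9162), down 117.6000 (V=29.9967). Price 92.9276; hedge Δ=0.9192, bond B=-61.4958.
Check: Δ(0,0)·S0 + B(0,0) = 92.9276 = V0.

(0,0): Delta=0.9192 Bond=-61.4958
(1,0): Delta=0.5683 Bond=-36.8381
(1,1): Delta=0.9477 Bond=-84.6147
(2,0): Delta=0.0000 Bond=0.0000
(2,1): Delta=0.6145 Bond=-54.1713
(2,2): Delta=0.9748 Bond=-115.8747
(3,0): Delta=0.0000 Bond=0.0000
(3,1): Delta=0.0000 Bond=0.0000
(3,2): Delta=0.6645 Bond=-79.6604
(3,3): Delta=1.0000 Bond=-157.8189
V0=92.9276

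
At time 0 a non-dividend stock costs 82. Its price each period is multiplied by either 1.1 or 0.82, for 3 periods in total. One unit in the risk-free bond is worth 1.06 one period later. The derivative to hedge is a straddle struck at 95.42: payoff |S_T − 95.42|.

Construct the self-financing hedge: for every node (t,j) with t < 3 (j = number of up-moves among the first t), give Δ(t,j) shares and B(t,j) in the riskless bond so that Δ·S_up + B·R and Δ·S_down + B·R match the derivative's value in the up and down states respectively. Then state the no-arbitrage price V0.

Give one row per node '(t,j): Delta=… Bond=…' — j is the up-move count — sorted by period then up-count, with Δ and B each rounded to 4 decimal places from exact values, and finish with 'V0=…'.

(0,0): Delta=-0.2184 Bond=30.5381
(1,0): Delta=-1.0000 Bond=84.9235
(1,1): Delta=-0.1213 Bond=23.6116
(2,0): Delta=-1.0000 Bond=90.0189
(2,1): Delta=-1.0000 Bond=90.0189
(2,2): Delta=-0.0122 Bond=14.1965
V0=12.6272

The replicating-portfolio and risk-neutral prices coincide; use p* = (1.06−0.82)/(1.1−0.82) = 0.8571 for the latter.
At expiry t=3: V(3,0)=50.2078, V(3,1)=34.7695, V(3,2)=14.0596, V(3,3)=13.7220
  t=2,j=0: stock 55.1368 → up 60.6505 (V=34.7695), down 45.2122 (V=50.2078). Price 34.8821; hedge Δ=-1.0000, bond B=90.0189.
  t=2,j=1: stock 73.9640 → up 81.3604 (V=14.0596), down 60.6505 (V=34.7695). Price 16.0549; hedge Δ=-1.0000, bond B=90.0189.
  t=2,j=2: stock 99.2200 → up 109.1420 (V=13.7220), down 81.3604 (V=14.0596). Price 12.9908; hedge Δ=-0.0122, bond B=14.1965.
  t=1,j=0: stock 67.2400 → up 73.9640 (V=16.0549), down 55.1368 (V=34.8821). Price 17.6835; hedge Δ=-1.0000, bond B=84.9235.
  t=1,j=1: stock 90.2000 → up 99.2200 (V=12.9908), down 73.9640 (V=16.0549). Price 12.6684; hedge Δ=-0.1213, bond B=23.6116.
  t=0,j=0: stock 82.0000 → up 90.2000 (V=12.6684), down 67.2400 (V=17.6835). Price 12.6272; hedge Δ=-0.2184, bond B=30.5381.
Self-financing check: at every node Δ·S+B equals the discounted successor values.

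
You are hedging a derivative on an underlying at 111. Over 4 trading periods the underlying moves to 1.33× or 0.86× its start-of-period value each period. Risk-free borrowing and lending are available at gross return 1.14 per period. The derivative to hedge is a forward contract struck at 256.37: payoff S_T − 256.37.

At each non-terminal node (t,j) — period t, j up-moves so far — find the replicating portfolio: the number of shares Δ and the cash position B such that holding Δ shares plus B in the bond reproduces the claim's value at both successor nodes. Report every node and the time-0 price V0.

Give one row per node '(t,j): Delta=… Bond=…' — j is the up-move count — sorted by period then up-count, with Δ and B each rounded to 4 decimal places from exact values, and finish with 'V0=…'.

The replicating-portfolio and risk-neutral prices coincide; use p* = (1.14−0.86)/(1.33−0.86) = 0.5957 for the latter.
At expiry t=4: V(4,0)=-195.6521, V(4,1)=-162.4691, V(4,2)=-111.1511, V(4,3)=-31.7873, V(4,4)=90.9498
(3,0): S=70.6022. Δ = (V_up−V_dn)/(S_up−S_dn) = (-162.4691−-195.6521)/(93.9009−60.7179) = 1.0000. V = [p*·-162.4691 + (1−p*)·-195.6521]/1.14 = -154.2837. B = V − Δ·S = -224.8860.
(3,1): S=109.1871. Δ = (V_up−V_dn)/(S_up−S_dn) = (-111.1511−-162.4691)/(145.2189−93.9009) = 1.0000. V = [p*·-111.1511 + (1−p*)·-162.4691]/1.14 = -115.6988. B = V − Δ·S = -224.8860.
(3,2): S=168.8592. Δ = (V_up−V_dn)/(S_up−S_dn) = (-31.7873−-111.1511)/(224.5827−145.2189) = 1.0000. V = [p*·-31.7873 + (1−p*)·-111.1511]/1.14 = -56.0268. B = V − Δ·S = -224.8860.
(3,3): S=261.1427. Δ = (V_up−V_dn)/(S_up−S_dn) = (90.9498−-31.7873)/(347.3198−224.5827) = 1.0000. V = [p*·90.9498 + (1−p*)·-31.7873]/1.14 = 36.2567. B = V − Δ·S = -224.8860.
(2,0): S=82.0956. Δ = (V_up−V_dn)/(S_up−S_dn) = (-115.6988−-154.2837)/(109.1871−70.6022) = 1.0000. V = [p*·-115.6988 + (1−p*)·-154.2837]/1.14 = -115.1728. B = V − Δ·S = -197.2684.
(2,1): S=126.9618. Δ = (V_up−V_dn)/(S_up−S_dn) = (-56.0268−-115.6988)/(168.8592−109.1871) = 1.0000. V = [p*·-56.0268 + (1−p*)·-115.6988]/1.14 = -70.3066. B = V − Δ·S = -197.2684.
(2,2): S=196.3479. Δ = (V_up−V_dn)/(S_up−S_dn) = (36.2567−-56.0268)/(261.1427−168.8592) = 1.0000. V = [p*·36.2567 + (1−p*)·-56.0268]/1.14 = -0.9205. B = V − Δ·S = -197.2684.
(1,0): S=95.4600. Δ = (V_up−V_dn)/(S_up−S_dn) = (-70.3066−-115.1728)/(126.9618−82.0956) = 1.0000. V = [p*·-70.3066 + (1−p*)·-115.1728]/1.14 = -77.5824. B = V − Δ·S = -173.0424.
(1,1): S=147.6300. Δ = (V_up−V_dn)/(S_up−S_dn) = (-0.9205−-70.3066)/(196.3479−126.9618) = 1.0000. V = [p*·-0.9205 + (1−p*)·-70.3066]/1.14 = -25.4124. B = V − Δ·S = -173.0424.
(0,0): S=111.0000. Δ = (V_up−V_dn)/(S_up−S_dn) = (-25.4124−-77.5824)/(147.6300−95.4600) = 1.0000. V = [p*·-25.4124 + (1−p*)·-77.5824]/1.14 = -40.7916. B = V − Δ·S = -151.7916.
Self-financing check: at every node Δ·S+B equals the discounted successor values.

(0,0): Delta=1.0000 Bond=-151.7916
(1,0): Delta=1.0000 Bond=-173.0424
(1,1): Delta=1.0000 Bond=-173.0424
(2,0): Delta=1.0000 Bond=-197.2684
(2,1): Delta=1.0000 Bond=-197.2684
(2,2): Delta=1.0000 Bond=-197.2684
(3,0): Delta=1.0000 Bond=-224.8860
(3,1): Delta=1.0000 Bond=-224.8860
(3,2): Delta=1.0000 Bond=-224.8860
(3,3): Delta=1.0000 Bond=-224.8860
V0=-40.7916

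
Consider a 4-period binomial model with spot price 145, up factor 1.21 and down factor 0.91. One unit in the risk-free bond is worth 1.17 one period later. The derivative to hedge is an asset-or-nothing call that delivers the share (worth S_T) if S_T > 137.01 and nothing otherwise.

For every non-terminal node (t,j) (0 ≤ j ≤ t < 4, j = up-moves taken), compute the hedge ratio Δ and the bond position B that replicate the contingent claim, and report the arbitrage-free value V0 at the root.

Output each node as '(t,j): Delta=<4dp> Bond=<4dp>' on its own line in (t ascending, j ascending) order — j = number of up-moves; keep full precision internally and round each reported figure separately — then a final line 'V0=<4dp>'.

Under the risk-neutral measure, an up-move has probability p* = (R−d)/(u−d) = 0.8667 and values discount at R = 1.17.
Payoff layer (t=4): V(4,0)=0.0000, V(4,1)=0.0000, V(4,2)=175.8011, V(4,3)=233.7575, V(4,4)=310.8204
(3,0): S=109.2678. Δ = (V_up−V_dn)/(S_up−S_dn) = (0.0000−0.0000)/(132.2140−99.4337) = 0.0000. V = [p*·0.0000 + (1−p*)·0.0000]/1.17 = 0.0000. B = V − Δ·S = 0.0000.
(3,1): S=145.2901. Δ = (V_up−V_dn)/(S_up−S_dn) = (175.8011−0.0000)/(175.8011−132.2140) = 4.0333. V = [p*·175.8011 + (1−p*)·0.0000]/1.17 = 130.2230. B = V − Δ·S = -455.7806.
(3,2): S=193.1880. Δ = (V_up−V_dn)/(S_up−S_dn) = (233.7575−175.8011)/(233.7575−175.8011) = 1.0000. V = [p*·233.7575 + (1−p*)·175.8011]/1.17 = 193.1880. B = V − Δ·S = 0.0000.
(3,3): S=256.8763. Δ = (V_up−V_dn)/(S_up−S_dn) = (310.8204−233.7575)/(310.8204−233.7575) = 1.0000. V = [p*·310.8204 + (1−p*)·233.7575]/1.17 = 256.8763. B = V − Δ·S = 0.0000.
(2,0): S=120.0745. Δ = (V_up−V_dn)/(S_up−S_dn) = (130.2230−0.0000)/(145.2901−109.2678) = 3.6151. V = [p*·130.2230 + (1−p*)·0.0000]/1.17 = 96.4615. B = V − Δ·S = -337.6152.
(2,1): S=159.6595. Δ = (V_up−V_dn)/(S_up−S_dn) = (193.1880−130.2230)/(193.1880−145.2901) = 1.3146. V = [p*·193.1880 + (1−p*)·130.2230]/1.17 = 157.9424. B = V − Δ·S = -51.9408.
(2,2): S=212.2945. Δ = (V_up−V_dn)/(S_up−S_dn) = (256.8763−193.1880)/(256.8763−193.1880) = 1.0000. V = [p*·256.8763 + (1−p*)·193.1880]/1.17 = 212.2945. B = V − Δ·S = 0.0000.
(1,0): S=131.9500. Δ = (V_up−V_dn)/(S_up−S_dn) = (157.9424−96.4615)/(159.6595−120.0745) = 1.5531. V = [p*·157.9424 + (1−p*)·96.4615]/1.17 = 127.9872. B = V − Δ·S = -76.9493.
(1,1): S=175.4500. Δ = (V_up−V_dn)/(S_up−S_dn) = (212.2945−157.9424)/(212.2945−159.6595) = 1.0326. V = [p*·212.2945 + (1−p*)·157.9424]/1.17 = 175.2543. B = V − Δ·S = -5.9192.
(0,0): S=145.0000. Δ = (V_up−V_dn)/(S_up−S_dn) = (175.2543−127.9872)/(175.4500−131.9500) = 1.0866. V = [p*·175.2543 + (1−p*)·127.9872]/1.17 = 144.4035. B = V − Δ·S = -13.1537.
Self-financing check: at every node Δ·S+B equals the discounted successor values.

(0,0): Delta=1.0866 Bond=-13.1537
(1,0): Delta=1.5531 Bond=-76.9493
(1,1): Delta=1.0326 Bond=-5.9192
(2,0): Delta=3.6151 Bond=-337.6152
(2,1): Delta=1.3146 Bond=-51.9408
(2,2): Delta=1.0000 Bond=0.0000
(3,0): Delta=0.0000 Bond=0.0000
(3,1): Delta=4.0333 Bond=-455.7806
(3,2): Delta=1.0000 Bond=0.0000
(3,3): Delta=1.0000 Bond=0.0000
V0=144.4035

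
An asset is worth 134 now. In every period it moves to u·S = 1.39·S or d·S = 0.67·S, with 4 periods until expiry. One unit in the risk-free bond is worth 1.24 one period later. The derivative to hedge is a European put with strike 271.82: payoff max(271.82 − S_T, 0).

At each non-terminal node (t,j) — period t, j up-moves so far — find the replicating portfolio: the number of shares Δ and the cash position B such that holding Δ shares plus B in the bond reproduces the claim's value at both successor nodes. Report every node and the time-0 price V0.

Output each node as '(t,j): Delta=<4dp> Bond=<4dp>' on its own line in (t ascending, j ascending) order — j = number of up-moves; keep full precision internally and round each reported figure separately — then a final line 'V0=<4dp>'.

Risk-neutral probability p* = (R−d)/(u−d) = (1.24−0.67)/(1.39−0.67) = 0.7917.
Terminal values V(4,·): V(4,0)=244.8175, V(4,1)=215.7999, V(4,2)=155.5992, V(4,3)=30.7051, V(4,4)=0.0000
  t=3,j=0: stock 40.3022 → up 56.0201 (V=215.7999), down 27.0025 (V=244.8175). Price 178.9074; hedge Δ=-1.0000, bond B=219.2097.
  t=3,j=1: stock 83.6121 → up 116.2208 (V=155.5992), down 56.0201 (V=215.7999). Price 135.5976; hedge Δ=-1.0000, bond B=219.2097.
  t=3,j=2: stock 173.4639 → up 241.1149 (V=30.7051), down 116.2208 (V=155.5992). Price 45.7457; hedge Δ=-1.0000, bond B=219.2097.
  t=3,j=3: stock 359.8729 → up 500.2234 (V=0.0000), down 241.1149 (V=30.7051). Price 5.1588; hedge Δ=-0.1185, bond B=47.8048.
  t=2,j=0: stock 60.1526 → up 83.6121 (V=135.5976), down 40.3022 (V=178.9074). Price 116.6294; hedge Δ=-1.0000, bond B=176.7820.
  t=2,j=1: stock 124.7942 → up 173.4639 (V=45.7457), down 83.6121 (V=135.5976). Price 51.9878; hedge Δ=-1.0000, bond B=176.7820.
  t=2,j=2: stock 258.9014 → up 359.8729 (V=5.1588), down 173.4639 (V=45.7457). Price 10.9794; hedge Δ=-0.2177, bond B=67.3501.
  t=1,j=0: stock 89.7800 → up 124.7942 (V=51.9878), down 60.1526 (V=116.6294). Price 52.7861; hedge Δ=-1.0000, bond B=142.5661.
  t=1,j=1: stock 186.2600 → up 258.9014 (V=10.9794), down 124.7942 (V=51.9878). Price 15.7442; hedge Δ=-0.3058, bond B=72.7003.
  t=0,j=0: stock 134.0000 → up 186.2600 (V=15.7442), down 89.7800 (V=52.7861). Price 18.9204; hedge Δ=-0.3839, bond B=70.3675.
Root portfolio cost Δ·134+B reproduces V0=18.9204.

(0,0): Delta=-0.3839 Bond=70.3675
(1,0): Delta=-1.0000 Bond=142.5661
(1,1): Delta=-0.3058 Bond=72.7003
(2,0): Delta=-1.0000 Bond=176.7820
(2,1): Delta=-1.0000 Bond=176.7820
(2,2): Delta=-0.2177 Bond=67.3501
(3,0): Delta=-1.0000 Bond=219.2097
(3,1): Delta=-1.0000 Bond=219.2097
(3,2): Delta=-1.0000 Bond=219.2097
(3,3): Delta=-0.1185 Bond=47.8048
V0=18.9204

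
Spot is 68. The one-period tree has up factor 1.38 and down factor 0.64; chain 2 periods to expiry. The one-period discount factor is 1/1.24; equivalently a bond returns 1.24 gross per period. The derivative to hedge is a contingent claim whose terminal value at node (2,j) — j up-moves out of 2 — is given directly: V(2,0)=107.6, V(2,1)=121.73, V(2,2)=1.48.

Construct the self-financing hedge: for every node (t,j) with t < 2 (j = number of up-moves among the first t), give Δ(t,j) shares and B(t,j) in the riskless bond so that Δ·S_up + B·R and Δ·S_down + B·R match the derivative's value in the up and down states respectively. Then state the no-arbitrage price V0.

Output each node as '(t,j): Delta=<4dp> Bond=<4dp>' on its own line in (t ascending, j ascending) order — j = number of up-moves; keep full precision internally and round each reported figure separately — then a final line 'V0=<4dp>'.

(0,0): Delta=-1.5197 Bond=130.7681
(1,0): Delta=0.4388 Bond=76.9189
(1,1): Delta=-1.7317 Bond=182.0403
V0=27.4260

The replicating-portfolio and risk-neutral prices coincide; use p* = (1.24−0.64)/(1.38−0.64) = 0.8108 for the latter.
Payoff layer (t=2): V(2,0)=107.6000, V(2,1)=121.7300, V(2,2)=1.4800
Node (1,0) S=43.5200: V=(p*·121.7300+(1−p*)·107.6000)/1.24=96.0135; Δ=(121.7300−107.6000)/(60.0576−27.8528)=0.4388; B=V−Δ·S=76.9189
Node (1,1) S=93.8400: V=(p*·1.4800+(1−p*)·121.7300)/1.24=19.5403; Δ=(1.4800−121.7300)/(129.4992−60.0576)=-1.7317; B=V−Δ·S=182.0403
Node (0,0) S=68.0000: V=(p*·19.5403+(1−p*)·96.0135)/1.24=27.4260; Δ=(19.5403−96.0135)/(93.8400−43.5200)=-1.5197; B=V−Δ·S=130.7681
Root portfolio cost Δ·68+B reproduces V0=27.4260.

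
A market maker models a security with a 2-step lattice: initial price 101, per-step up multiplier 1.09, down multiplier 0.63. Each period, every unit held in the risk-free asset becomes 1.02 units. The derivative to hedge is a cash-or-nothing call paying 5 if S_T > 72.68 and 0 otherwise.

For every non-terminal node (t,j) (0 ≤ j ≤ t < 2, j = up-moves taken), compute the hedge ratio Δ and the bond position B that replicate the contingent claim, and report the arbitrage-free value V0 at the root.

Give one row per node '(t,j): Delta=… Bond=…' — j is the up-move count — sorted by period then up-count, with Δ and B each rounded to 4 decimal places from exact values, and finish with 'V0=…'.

(0,0): Delta=0.0895 Bond=-5.5803
(1,0): Delta=0.0000 Bond=0.0000
(1,1): Delta=0.0987 Bond=-6.7136
V0=3.4545

Under the risk-neutral measure, an up-move has probability p* = (R−d)/(u−d) = 0.8478 and values discount at R = 1.02.
At expiry t=2: V(2,0)=0.0000, V(2,1)=0.0000, V(2,2)=5.0000
(1,0): S=63.6300. Δ = (V_up−V_dn)/(S_up−S_dn) = (0.0000−0.0000)/(69.3567−40.0869) = 0.0000. V = [p*·0.0000 + (1−p*)·0.0000]/1.02 = 0.0000. B = V − Δ·S = 0.0000.
(1,1): S=110.0900. Δ = (V_up−V_dn)/(S_up−S_dn) = (5.0000−0.0000)/(119.9981−69.3567) = 0.0987. V = [p*·5.0000 + (1−p*)·0.0000]/1.02 = 4.1560. B = V − Δ·S = -6.7136.
(0,0): S=101.0000. Δ = (V_up−V_dn)/(S_up−S_dn) = (4.1560−0.0000)/(110.0900−63.6300) = 0.0895. V = [p*·4.1560 + (1−p*)·0.0000]/1.02 = 3.4545. B = V − Δ·S = -5.5803.
Each (Δ,B) replicates both successor values, so the strategy is self-financing and V0 is arbitrage-free.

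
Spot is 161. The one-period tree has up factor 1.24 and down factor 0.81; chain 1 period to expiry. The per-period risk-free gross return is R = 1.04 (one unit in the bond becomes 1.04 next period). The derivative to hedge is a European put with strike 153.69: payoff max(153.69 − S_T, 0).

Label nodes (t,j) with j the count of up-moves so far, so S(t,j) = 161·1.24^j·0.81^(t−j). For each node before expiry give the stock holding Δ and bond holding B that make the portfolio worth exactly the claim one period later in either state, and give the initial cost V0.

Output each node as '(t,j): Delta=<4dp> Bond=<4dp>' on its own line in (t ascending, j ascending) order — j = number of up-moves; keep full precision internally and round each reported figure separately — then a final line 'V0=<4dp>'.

(0,0): Delta=-0.3363 Bond=64.5510
V0=10.4114

The replicating-portfolio and risk-neutral prices coincide; use p* = (1.04−0.81)/(1.24−0.81) = 0.5349 for the latter.
Payoff layer (t=1): V(1,0)=23.2800, V(1,1)=0.0000
  t=0,j=0: stock 161.0000 → up 199.6400 (V=0.0000), down 130.4100 (V=23.2800). Price 10.4114; hedge Δ=-0.3363, bond B=64.5510.
Self-financing check: at every node Δ·S+B equals the discounted successor values.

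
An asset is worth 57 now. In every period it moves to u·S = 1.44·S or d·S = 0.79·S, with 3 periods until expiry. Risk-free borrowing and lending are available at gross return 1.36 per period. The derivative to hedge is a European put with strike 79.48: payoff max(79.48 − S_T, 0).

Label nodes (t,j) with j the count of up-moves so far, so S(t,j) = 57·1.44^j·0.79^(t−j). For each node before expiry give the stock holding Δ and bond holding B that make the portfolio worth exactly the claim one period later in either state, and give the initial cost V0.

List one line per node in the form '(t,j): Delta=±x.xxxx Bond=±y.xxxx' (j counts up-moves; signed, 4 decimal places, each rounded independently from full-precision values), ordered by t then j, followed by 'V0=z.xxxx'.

(0,0): Delta=-0.0941 Bond=5.8499
(1,0): Delta=-0.6939 Bond=34.9652
(1,1): Delta=-0.0479 Bond=4.1651
(2,0): Delta=-1.0000 Bond=58.4412
(2,1): Delta=-0.6703 Bond=46.0244
(2,2): Delta=0.0000 Bond=0.0000
V0=0.4857

Risk-neutral probability p* = (R−d)/(u−d) = (1.36−0.79)/(1.44−0.79) = 0.8769.
At expiry t=3: V(3,0)=51.3768, V(3,1)=28.2539, V(3,2)=0.0000, V(3,3)=0.0000
Node (2,0) S=35.5737: V=(p*·28.2539+(1−p*)·51.3768)/1.36=22.8675; Δ=(28.2539−51.3768)/(51.2261−28.1032)=-1.0000; B=V−Δ·S=58.4412
Node (2,1) S=64.8432: V=(p*·0.0000+(1−p*)·28.2539)/1.36=2.5569; Δ=(0.0000−28.2539)/(93.3742−51.2261)=-0.6703; B=V−Δ·S=46.0244
Node (2,2) S=118.1952: V=(p*·0.0000+(1−p*)·0.0000)/1.36=0.0000; Δ=(0.0000−0.0000)/(170.2011−93.3742)=0.0000; B=V−Δ·S=0.0000
Node (1,0) S=45.0300: V=(p*·2.5569+(1−p*)·22.8675)/1.36=3.7181; Δ=(2.5569−22.8675)/(64.8432−35.5737)=-0.6939; B=V−Δ·S=34.9652
Node (1,1) S=82.0800: V=(p*·0.0000+(1−p*)·2.5569)/1.36=0.2314; Δ=(0.0000−2.5569)/(118.1952−64.8432)=-0.0479; B=V−Δ·S=4.1651
Node (0,0) S=57.0000: V=(p*·0.2314+(1−p*)·3.7181)/1.36=0.4857; Δ=(0.2314−3.7181)/(82.0800−45.0300)=-0.0941; B=V−Δ·S=5.8499
Self-financing check: at every node Δ·S+B equals the discounted successor values.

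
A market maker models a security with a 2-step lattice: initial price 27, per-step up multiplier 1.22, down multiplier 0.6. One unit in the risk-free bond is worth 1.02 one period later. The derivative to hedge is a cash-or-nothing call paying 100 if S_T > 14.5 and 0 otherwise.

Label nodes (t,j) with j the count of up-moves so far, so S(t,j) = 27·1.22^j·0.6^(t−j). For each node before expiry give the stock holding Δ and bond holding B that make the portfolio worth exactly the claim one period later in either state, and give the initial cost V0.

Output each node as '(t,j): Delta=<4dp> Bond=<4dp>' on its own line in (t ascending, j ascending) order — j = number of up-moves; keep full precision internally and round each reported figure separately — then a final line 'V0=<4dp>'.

Risk-neutral probability p* = (R−d)/(u−d) = (1.02−0.6)/(1.22−0.6) = 0.6774.
Terminal payoffs: V(2,0)=0.0000, V(2,1)=100.0000, V(2,2)=100.0000
  t=1,j=0: stock 16.2000 → up 19.7640 (V=100.0000), down 9.7200 (V=0.0000). Price 66.4137; hedge Δ=9.9562, bond B=-94.8767.
  t=1,j=1: stock 32.9400 → up 40.1868 (V=100.0000), down 19.7640 (V=100.0000). Price 98.0392; hedge Δ=0.0000, bond B=98.0392.
  t=0,j=0: stock 27.0000 → up 32.9400 (V=98.0392), down 16.2000 (V=66.4137). Price 86.1151; hedge Δ=1.8892, bond B=35.1062.
Each (Δ,B) replicates both successor values, so the strategy is self-financing and V0 is arbitrage-free.

(0,0): Delta=1.8892 Bond=35.1062
(1,0): Delta=9.9562 Bond=-94.8767
(1,1): Delta=0.0000 Bond=98.0392
V0=86.1151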